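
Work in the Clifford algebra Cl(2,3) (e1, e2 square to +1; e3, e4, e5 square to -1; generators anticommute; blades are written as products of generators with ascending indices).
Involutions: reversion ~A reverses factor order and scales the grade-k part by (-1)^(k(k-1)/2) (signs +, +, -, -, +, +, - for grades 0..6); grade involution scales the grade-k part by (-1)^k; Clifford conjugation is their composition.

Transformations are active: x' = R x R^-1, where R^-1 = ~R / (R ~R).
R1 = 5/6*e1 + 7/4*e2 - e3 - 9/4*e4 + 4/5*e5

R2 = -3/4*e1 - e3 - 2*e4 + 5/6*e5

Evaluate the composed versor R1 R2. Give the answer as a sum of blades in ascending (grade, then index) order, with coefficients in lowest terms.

Distribute over the terms of R2 (each basis-blade product reordered to ascending indices, repeated generators contracted through their squares):
R1 (-3/4*e1) = -5/8 + 21/16*e1 e2 - 3/4*e1 e3 - 27/16*e1 e4 + 3/5*e1 e5
R1 (-e3) = -1 - 5/6*e1 e3 - 7/4*e2 e3 - 9/4*e3 e4 + 4/5*e3 e5
R1 (-2*e4) = -9/2 - 5/3*e1 e4 - 7/2*e2 e4 + 2*e3 e4 + 8/5*e4 e5
R1 (5/6*e5) = -2/3 + 25/36*e1 e5 + 35/24*e2 e5 - 5/6*e3 e5 - 15/8*e4 e5
Summing the partial products and collecting blades:
Answer: -163/24 + 21/16*e1 e2 - 19/12*e1 e3 - 161/48*e1 e4 + 233/180*e1 e5 - 7/4*e2 e3 - 7/2*e2 e4 + 35/24*e2 e5 - 1/4*e3 e4 - 1/30*e3 e5 - 11/40*e4 e5


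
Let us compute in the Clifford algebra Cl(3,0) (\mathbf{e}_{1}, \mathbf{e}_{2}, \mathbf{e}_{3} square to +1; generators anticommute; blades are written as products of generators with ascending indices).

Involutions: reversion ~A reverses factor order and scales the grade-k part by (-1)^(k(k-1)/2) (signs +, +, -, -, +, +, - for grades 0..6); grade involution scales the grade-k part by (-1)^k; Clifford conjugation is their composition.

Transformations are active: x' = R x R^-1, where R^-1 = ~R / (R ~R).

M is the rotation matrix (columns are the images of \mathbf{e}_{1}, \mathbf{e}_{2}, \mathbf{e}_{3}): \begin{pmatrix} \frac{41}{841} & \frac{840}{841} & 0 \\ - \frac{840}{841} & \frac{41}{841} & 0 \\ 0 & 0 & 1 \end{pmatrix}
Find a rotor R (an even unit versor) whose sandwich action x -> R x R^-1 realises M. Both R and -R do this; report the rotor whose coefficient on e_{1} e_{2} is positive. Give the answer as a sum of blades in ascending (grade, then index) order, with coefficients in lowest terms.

Method: write R = a + b12*e_{1} e_{2} + b13*e_{1} e_{3} + b23*e_{2} e_{3} with a^2 + b12^2 + b13^2 + b23^2 = 1 (so R^-1 = ~R). Expanding the columns R e_j ~R gives tr M = 4a^2 - 1 and, from the antisymmetric part, M21 - M12 = -4a*b12, M13 - M31 = 4a*b13, M32 - M23 = -4a*b23.
Here tr M = \frac{923}{841}, so a^2 = (1 + tr M)/4 = \frac{441}{841} and a = ±\frac{21}{29}. Taking a = \frac{21}{29}: M21 - M12 = -\frac{1680}{841}, M13 - M31 = 0, M32 - M23 = 0, giving b12 = \frac{20}{29}, b13 = 0, b23 = 0, i.e. R = \frac{21}{29} + \frac{20}{29} e_{1} e_{2}.
Its e_{1} e_{2} coefficient is already positive.
Answer: \frac{21}{29} + \frac{20}{29} e_{1} e_{2}. Recall the cover is two-to-one: with M of trace \frac{923}{841}, both preimages act alike, and the stated e_{1} e_{2} sign chooses the sheet.


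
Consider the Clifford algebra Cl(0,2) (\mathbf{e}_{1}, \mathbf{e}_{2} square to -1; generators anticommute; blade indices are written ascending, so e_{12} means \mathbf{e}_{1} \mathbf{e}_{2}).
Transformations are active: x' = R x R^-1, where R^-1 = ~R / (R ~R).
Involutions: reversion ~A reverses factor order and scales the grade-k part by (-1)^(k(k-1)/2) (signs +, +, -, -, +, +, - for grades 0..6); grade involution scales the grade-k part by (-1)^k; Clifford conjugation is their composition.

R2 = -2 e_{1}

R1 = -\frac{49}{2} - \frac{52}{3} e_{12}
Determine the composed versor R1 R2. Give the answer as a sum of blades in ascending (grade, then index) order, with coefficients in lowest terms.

Distribute over the terms of R2 (each basis-blade product reordered to ascending indices, repeated generators contracted through their squares):
R1 (-2 e_{1}) = 49 e_{1} + \frac{104}{3} e_{2}
Answer: 49 e_{1} + \frac{104}{3} e_{2}


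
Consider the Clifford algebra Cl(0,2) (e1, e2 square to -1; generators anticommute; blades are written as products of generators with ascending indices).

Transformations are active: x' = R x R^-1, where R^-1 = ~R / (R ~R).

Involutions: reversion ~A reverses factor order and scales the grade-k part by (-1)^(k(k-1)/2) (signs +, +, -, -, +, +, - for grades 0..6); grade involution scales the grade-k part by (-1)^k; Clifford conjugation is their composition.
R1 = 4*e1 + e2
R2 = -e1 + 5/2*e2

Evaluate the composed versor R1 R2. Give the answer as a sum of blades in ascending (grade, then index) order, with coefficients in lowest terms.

Distribute over the terms of R1 (each basis-blade product reordered to ascending indices, repeated generators contracted through their squares):
(4*e1) R2 = 4 + 10*e1 e2
(e2) R2 = -5/2 + e1 e2
Summing the partial products and collecting blades:
Answer: 3/2 + 11*e1 e2


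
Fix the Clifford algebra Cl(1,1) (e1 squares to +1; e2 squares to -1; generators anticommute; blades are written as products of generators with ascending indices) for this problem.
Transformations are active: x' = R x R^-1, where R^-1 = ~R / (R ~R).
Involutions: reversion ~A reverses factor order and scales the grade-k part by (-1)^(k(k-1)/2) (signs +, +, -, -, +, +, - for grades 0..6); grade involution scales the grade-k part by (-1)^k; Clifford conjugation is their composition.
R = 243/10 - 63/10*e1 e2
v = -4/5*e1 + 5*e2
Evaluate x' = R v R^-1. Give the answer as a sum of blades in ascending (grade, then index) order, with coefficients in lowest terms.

~R = 243/10 + 63/10*e1 e2, and R ~R = 2754/5, so R^-1 = ~R / (2754/5).
R v = 603/50*e1 + 5823/50*e2
Answer: 3169/1700*e1 + 8969/1700*e2


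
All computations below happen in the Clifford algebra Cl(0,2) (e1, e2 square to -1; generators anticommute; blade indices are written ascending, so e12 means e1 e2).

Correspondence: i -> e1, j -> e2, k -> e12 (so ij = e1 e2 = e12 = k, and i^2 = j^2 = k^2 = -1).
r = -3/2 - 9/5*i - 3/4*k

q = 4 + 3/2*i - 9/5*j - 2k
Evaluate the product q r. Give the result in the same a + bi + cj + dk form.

In blades: q = 4 + 3/2*e1 - 9/5*e2 - 2*e12, r = -3/2 - 9/5*e1 - 3/4*e12.
Distribute q over r term by term (generator squares from the signature, products reordered to ascending indices): (4)*r = -6 - 36/5*e1 - 3*e12; (3/2*e1)*r = 27/10 - 9/4*e1 + 9/8*e2; (-9/5*e2)*r = 27/20*e1 + 27/10*e2 - 81/25*e12; (-2*e12)*r = -3/2 + 18/5*e2 + 3*e12.
Sum: -24/5 - 81/10*e1 + 297/40*e2 - 81/25*e12; translating back through the correspondence:
Answer: -24/5 - 81/10*i + 297/40*j - 81/25*k


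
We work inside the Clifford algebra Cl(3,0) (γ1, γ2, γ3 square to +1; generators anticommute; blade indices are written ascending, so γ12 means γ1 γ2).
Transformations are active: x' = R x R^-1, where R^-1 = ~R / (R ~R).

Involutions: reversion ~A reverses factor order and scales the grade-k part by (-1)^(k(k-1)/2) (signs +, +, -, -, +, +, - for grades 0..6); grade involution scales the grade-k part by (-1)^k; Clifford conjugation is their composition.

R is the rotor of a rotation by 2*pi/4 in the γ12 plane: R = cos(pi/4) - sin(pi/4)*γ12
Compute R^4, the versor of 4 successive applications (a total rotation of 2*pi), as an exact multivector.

The rotor phase is half the rotation angle and phases add under composition, so 4 steps in the γ12 plane accumulate phase 4*(pi/4) = pi: R^4 = cos(pi) - sin(pi)*γ12.
cos(pi) = -1 and sin(pi) = 0, so R^4 = -1. The total rotation 2*pi is 1 full turn, so every vector returns to itself, yet the rotor is -1, on the OTHER sheet of the double cover (an odd number of 2*pi turns).
Answer: -1


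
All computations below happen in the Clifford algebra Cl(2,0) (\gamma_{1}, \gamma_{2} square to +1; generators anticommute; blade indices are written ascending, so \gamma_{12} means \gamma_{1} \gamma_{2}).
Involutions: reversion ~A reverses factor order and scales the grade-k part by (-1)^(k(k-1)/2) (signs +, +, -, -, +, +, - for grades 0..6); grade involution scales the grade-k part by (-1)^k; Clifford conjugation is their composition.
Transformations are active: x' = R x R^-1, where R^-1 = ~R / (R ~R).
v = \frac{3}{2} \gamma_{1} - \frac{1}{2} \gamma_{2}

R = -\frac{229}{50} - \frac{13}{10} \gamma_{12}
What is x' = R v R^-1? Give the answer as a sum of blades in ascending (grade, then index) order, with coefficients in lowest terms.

~R = -\frac{229}{50} + \frac{13}{10} \gamma_{12}, and R ~R = \frac{28333}{1250}, so R^-1 = ~R / (\frac{28333}{1250}).
R v = -\frac{311}{50} \gamma_{1} + \frac{106}{25} \gamma_{2}
Answer: \frac{57439}{56666} \gamma_{1} - \frac{68763}{56666} \gamma_{2}


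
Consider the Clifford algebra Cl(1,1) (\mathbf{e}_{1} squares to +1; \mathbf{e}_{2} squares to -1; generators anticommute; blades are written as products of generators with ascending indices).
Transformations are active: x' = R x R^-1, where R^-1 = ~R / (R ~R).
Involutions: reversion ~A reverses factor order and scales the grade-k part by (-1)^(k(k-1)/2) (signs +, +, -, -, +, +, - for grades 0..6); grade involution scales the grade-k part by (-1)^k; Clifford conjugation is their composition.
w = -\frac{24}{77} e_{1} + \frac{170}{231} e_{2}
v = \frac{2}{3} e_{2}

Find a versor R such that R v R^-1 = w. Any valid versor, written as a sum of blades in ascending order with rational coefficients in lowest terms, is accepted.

Construction: equal norms (both -\frac{4}{9}) license R = v + w = -\frac{24}{77} e_{1} + \frac{108}{77} e_{2} — nothing changes along that direction, while (v - w)/2 changes sign, so v maps onto w.
Answer: -\frac{24}{77} e_{1} + \frac{108}{77} e_{2}


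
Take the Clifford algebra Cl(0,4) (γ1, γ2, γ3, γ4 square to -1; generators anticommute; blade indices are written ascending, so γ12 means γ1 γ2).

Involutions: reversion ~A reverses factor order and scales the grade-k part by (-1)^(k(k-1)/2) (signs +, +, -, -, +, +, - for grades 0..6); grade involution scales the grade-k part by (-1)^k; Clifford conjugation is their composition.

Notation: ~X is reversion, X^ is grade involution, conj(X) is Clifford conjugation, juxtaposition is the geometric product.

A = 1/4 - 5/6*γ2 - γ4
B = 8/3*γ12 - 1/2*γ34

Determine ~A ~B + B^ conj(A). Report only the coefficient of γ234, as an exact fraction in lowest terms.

first term: 20/9*γ1 - 1/2*γ3 - 2/3*γ12 + 1/8*γ34 + 8/3*γ124 - 5/12*γ234
second term: -20/9*γ1 + 1/2*γ3 + 2/3*γ12 - 1/8*γ34 + 8/3*γ124 - 5/12*γ234
Answer: -5/6


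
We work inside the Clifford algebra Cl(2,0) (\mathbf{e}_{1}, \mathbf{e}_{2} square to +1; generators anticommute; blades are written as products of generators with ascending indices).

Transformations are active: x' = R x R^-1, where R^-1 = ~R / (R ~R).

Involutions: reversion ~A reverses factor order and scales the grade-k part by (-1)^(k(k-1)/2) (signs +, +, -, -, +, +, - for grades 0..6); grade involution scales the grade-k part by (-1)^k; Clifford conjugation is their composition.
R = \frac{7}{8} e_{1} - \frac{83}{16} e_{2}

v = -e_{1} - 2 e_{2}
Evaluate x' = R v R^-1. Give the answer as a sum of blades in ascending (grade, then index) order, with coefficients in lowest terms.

~R = \frac{7}{8} e_{1} - \frac{83}{16} e_{2}, and R ~R = \frac{7085}{256}, so R^-1 = ~R / (\frac{7085}{256}).
R v = \frac{19}{2} - \frac{111}{16} e_{1} e_{2}
Answer: \frac{11341}{7085} e_{1} - \frac{11062}{7085} e_{2}


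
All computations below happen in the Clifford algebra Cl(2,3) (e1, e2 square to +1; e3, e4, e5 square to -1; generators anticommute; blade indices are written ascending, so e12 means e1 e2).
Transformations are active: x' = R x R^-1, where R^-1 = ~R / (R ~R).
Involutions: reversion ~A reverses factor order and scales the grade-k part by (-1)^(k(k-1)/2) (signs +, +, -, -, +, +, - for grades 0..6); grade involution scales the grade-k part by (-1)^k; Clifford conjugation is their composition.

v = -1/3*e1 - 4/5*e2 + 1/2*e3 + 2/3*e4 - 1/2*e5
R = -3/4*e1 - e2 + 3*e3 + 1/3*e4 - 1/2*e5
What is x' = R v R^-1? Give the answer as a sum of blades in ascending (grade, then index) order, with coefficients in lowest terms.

~R = -3/4*e1 - e2 + 3*e3 + 1/3*e4 - 1/2*e5, and R ~R = -1123/144, so R^-1 = ~R / (-1123/144).
R v = -83/90 + 4/15*e12 + 5/8*e13 - 7/18*e14 + 5/24*e15 + 19/10*e23 - 2/5*e24 + 1/10*e25 + 11/6*e34 - 5/4*e35 + 1/6*e45
Answer: 2627/16845*e1 + 3164/5615*e2 + 2353/11230*e3 - 9902/16845*e4 + 4287/11230*e5


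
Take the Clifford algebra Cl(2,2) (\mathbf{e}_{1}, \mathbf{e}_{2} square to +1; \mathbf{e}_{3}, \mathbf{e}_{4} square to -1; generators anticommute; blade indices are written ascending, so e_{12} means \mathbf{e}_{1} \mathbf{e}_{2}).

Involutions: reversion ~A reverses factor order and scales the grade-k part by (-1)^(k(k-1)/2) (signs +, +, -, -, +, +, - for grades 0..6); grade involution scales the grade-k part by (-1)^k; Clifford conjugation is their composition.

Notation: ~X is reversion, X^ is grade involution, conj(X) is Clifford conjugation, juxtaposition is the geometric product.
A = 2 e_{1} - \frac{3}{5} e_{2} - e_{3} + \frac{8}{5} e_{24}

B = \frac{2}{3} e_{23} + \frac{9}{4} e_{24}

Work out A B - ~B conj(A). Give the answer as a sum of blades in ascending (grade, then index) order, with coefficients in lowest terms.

first term: \frac{18}{5} - \frac{2}{3} e_{2} - \frac{2}{5} e_{3} - \frac{27}{20} e_{4} + \frac{16}{15} e_{34} + \frac{4}{3} e_{123} + \frac{9}{2} e_{124} + \frac{9}{4} e_{234}
second term: \frac{18}{5} + \frac{2}{3} e_{2} + \frac{2}{5} e_{3} + \frac{27}{20} e_{4} - \frac{16}{15} e_{34} + \frac{4}{3} e_{123} + \frac{9}{2} e_{124} + \frac{9}{4} e_{234}
Answer: -\frac{4}{3} e_{2} - \frac{4}{5} e_{3} - \frac{27}{10} e_{4} + \frac{32}{15} e_{34}


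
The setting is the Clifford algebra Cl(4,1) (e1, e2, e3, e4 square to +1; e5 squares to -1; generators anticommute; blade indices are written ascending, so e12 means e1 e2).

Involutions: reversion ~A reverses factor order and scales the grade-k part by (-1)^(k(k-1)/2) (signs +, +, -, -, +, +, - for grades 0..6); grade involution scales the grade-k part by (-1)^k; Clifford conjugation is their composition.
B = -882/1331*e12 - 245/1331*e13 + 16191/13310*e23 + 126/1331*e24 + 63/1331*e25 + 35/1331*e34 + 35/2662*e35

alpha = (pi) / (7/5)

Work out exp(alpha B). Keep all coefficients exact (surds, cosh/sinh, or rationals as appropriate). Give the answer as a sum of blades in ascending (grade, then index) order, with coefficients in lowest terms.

B^2 term by term: the squares give (-882/1331)^2*(e12)^2 + (-245/1331)^2*(e13)^2 + (16191/13310)^2*(e23)^2 + (126/1331)^2*(e24)^2 + (63/1331)^2*(e25)^2 + (35/1331)^2*(e34)^2 + (35/2662)^2*(e35)^2 = 777924/1771561*(-1) + 60025/1771561*(-1) + 262148481/177156100*(-1) + 15876/1771561*(-1) + 3969/1771561*(+1) + 1225/1771561*(-1) + 1225/7086244*(+1) = -49/25 (each basis 2-blade squares to minus the product of its generators' squares); cross terms between blades sharing an index anticommute and cancel; the commuting (index-disjoint) pairs give grade-4 terms 2*c*c'*(blade product), which cancel blade by blade — e1234: -61740/1771561 + 61740/1771561 = 0; e1235: -30870/1771561 + 30870/1771561 = 0; e2345: -4410/1771561 + 4410/1771561 = 0 — confirming B is simple. So B^2 = -49/25.
B^2 = -49/25 — the series telescopes trigonometrically here: l = 7/5, alpha*l = pi, so exp(alpha B) = cos(pi) + (sin(pi)/(7/5))*B = -1 + (0)*B.
Answer: -1


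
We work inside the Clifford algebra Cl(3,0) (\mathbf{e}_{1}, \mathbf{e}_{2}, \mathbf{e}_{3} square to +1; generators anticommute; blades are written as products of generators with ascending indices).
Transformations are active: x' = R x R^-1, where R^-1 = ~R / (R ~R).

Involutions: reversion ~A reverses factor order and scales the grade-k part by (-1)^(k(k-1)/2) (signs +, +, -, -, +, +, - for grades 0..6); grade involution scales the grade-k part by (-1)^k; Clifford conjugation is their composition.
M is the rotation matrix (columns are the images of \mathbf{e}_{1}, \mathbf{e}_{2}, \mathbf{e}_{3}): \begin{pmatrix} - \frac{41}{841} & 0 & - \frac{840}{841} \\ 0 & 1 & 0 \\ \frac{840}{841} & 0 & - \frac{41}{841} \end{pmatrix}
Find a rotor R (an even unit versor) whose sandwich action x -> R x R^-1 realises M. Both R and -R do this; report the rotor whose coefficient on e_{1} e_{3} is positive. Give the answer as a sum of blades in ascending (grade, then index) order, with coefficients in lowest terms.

Method: write R = a + b12*e_{1} e_{2} + b13*e_{1} e_{3} + b23*e_{2} e_{3} with a^2 + b12^2 + b13^2 + b23^2 = 1 (so R^-1 = ~R). Expanding the columns R e_j ~R gives tr M = 4a^2 - 1 and, from the antisymmetric part, M21 - M12 = -4a*b12, M13 - M31 = 4a*b13, M32 - M23 = -4a*b23.
Here tr M = \frac{759}{841}, so a^2 = (1 + tr M)/4 = \frac{400}{841} and a = ±\frac{20}{29}. Taking a = \frac{20}{29}: M21 - M12 = 0, M13 - M31 = -\frac{1680}{841}, M32 - M23 = 0, giving b12 = 0, b13 = -\frac{21}{29}, b23 = 0, i.e. R = \frac{20}{29} - \frac{21}{29} e_{1} e_{3}.
Its e_{1} e_{3} coefficient is negative, so report the other preimage -R.
Answer: -\frac{20}{29} + \frac{21}{29} e_{1} e_{3}. Note: both R and -R realise this M (trace \frac{759}{841}); the covering map identifies them, and the e_{1} e_{3}-coefficient sign is the tie-breaker.


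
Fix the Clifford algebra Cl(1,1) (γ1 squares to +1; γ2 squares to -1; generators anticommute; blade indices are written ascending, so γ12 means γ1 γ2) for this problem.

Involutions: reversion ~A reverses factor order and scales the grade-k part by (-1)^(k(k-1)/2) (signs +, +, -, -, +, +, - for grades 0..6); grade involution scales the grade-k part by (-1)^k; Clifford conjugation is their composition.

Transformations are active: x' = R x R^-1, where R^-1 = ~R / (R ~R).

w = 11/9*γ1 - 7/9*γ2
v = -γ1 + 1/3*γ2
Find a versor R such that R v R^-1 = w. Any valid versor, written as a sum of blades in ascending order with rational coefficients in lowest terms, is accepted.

Why this works: both vectors square to 8/9, so q(v) = q(w) and R = v + w = 2/9*γ1 - 4/9*γ2 carries v to w — its own direction survives, the complement (v - w)/2 flips.
Answer: 2/9*γ1 - 4/9*γ2


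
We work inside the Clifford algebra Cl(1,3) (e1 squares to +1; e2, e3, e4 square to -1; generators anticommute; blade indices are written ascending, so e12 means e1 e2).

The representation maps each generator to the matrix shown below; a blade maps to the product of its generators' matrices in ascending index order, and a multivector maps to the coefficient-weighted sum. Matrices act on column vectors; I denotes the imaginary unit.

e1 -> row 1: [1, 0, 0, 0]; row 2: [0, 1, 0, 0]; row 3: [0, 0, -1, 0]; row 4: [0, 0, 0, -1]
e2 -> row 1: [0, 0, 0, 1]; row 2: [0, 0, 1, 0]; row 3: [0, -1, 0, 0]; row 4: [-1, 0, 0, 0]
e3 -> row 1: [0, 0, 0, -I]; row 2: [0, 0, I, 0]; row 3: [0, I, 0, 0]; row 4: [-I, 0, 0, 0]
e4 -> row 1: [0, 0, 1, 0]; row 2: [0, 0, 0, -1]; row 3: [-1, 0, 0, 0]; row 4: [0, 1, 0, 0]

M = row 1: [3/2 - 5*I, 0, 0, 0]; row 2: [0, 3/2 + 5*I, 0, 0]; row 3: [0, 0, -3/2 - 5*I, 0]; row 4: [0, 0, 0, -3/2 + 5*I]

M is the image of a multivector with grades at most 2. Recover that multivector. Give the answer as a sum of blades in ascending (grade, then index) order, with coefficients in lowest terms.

Method: the blade images are trace-orthogonal — tr(rho(e_A) rho(e_B)^-1) = 4 if A = B and 0 otherwise — and rho(e_A)^-1 = (e_A)^2 * rho(e_A) with (e_A)^2 = +1 or -1, so the coefficient of e_A in the preimage is (e_A)^2 * tr(M rho(e_A))/4.
Nonzero projections over blades of grade <= 2: e1: (e1)^2 = +1, tr(M rho(e1)) = 6, coefficient 3/2; e23: (e23)^2 = -1, tr(M rho(e23)) = -20, coefficient 5. Every other blade of grade <= 2 projects to 0.
Answer: 3/2*e1 + 5*e23


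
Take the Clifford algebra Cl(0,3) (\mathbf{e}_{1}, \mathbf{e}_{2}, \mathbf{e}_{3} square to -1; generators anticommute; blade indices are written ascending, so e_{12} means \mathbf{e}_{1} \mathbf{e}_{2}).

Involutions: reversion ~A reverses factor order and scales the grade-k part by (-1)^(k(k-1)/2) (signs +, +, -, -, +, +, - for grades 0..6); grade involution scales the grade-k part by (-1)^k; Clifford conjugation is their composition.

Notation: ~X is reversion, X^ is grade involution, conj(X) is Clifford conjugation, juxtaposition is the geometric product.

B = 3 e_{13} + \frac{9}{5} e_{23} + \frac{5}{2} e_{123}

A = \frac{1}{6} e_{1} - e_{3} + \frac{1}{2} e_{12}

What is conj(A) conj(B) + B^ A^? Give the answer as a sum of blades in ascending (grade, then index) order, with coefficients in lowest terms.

first term: -3 e_{1} - \frac{9}{5} e_{2} + \frac{3}{4} e_{3} - \frac{5}{2} e_{12} - \frac{9}{10} e_{13} + \frac{23}{12} e_{23} + \frac{3}{10} e_{123}
second term: -3 e_{1} - \frac{9}{5} e_{2} + \frac{3}{4} e_{3} + \frac{5}{2} e_{12} + \frac{9}{10} e_{13} - \frac{23}{12} e_{23} - \frac{3}{10} e_{123}
Answer: -6 e_{1} - \frac{18}{5} e_{2} + \frac{3}{2} e_{3}


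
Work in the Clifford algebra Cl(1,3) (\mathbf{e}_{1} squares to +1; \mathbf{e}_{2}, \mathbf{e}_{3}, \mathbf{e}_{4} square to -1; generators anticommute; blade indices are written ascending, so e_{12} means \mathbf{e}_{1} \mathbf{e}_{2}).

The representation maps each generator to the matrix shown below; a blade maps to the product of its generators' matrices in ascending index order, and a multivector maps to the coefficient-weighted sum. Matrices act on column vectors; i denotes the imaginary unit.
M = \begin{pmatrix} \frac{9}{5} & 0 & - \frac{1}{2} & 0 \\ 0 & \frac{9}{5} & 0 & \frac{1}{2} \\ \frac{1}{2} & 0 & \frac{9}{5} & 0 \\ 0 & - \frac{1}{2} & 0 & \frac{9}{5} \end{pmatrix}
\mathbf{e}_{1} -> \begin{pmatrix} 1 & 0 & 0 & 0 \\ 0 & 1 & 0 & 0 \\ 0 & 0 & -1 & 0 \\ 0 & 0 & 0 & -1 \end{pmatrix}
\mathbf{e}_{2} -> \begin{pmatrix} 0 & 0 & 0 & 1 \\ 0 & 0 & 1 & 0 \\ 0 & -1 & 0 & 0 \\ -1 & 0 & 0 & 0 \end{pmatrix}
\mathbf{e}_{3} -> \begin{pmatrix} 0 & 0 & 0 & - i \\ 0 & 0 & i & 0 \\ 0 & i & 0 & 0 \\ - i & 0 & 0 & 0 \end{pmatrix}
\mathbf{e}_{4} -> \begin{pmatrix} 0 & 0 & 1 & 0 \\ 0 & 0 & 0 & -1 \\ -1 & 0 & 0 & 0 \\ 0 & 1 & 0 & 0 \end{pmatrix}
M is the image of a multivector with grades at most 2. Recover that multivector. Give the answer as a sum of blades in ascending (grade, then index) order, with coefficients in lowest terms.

Method: the blade images are trace-orthogonal — tr(rho(e_A) rho(e_B)^-1) = 4 if A = B and 0 otherwise — and rho(e_A)^-1 = (e_A)^2 * rho(e_A) with (e_A)^2 = +1 or -1, so the coefficient of e_A in the preimage is (e_A)^2 * tr(M rho(e_A))/4.
Nonzero projections over blades of grade <= 2: 1: (1)^2 = +1, tr(M 1) = \frac{36}{5}, coefficient \frac{9}{5}; e_{4}: (e_{4})^2 = -1, tr(M rho(e_{4})) = 2, coefficient -\frac{1}{2}. Every other blade of grade <= 2 projects to 0.
Answer: \frac{9}{5} - \frac{1}{2} e_{4}


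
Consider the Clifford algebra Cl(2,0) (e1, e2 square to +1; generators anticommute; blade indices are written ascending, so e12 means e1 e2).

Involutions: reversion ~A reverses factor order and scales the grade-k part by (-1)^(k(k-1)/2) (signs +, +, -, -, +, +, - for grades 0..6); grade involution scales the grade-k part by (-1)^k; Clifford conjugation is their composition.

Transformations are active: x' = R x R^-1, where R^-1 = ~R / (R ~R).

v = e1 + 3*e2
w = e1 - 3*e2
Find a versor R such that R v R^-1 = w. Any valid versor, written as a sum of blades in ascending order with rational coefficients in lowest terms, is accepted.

A norm check does it: q(v) = q(w) = 10, hence R = v + w = 2*e1 realises the map — parallel part kept, (v - w)/2 negated, v carried to w.
Answer: 2*e1


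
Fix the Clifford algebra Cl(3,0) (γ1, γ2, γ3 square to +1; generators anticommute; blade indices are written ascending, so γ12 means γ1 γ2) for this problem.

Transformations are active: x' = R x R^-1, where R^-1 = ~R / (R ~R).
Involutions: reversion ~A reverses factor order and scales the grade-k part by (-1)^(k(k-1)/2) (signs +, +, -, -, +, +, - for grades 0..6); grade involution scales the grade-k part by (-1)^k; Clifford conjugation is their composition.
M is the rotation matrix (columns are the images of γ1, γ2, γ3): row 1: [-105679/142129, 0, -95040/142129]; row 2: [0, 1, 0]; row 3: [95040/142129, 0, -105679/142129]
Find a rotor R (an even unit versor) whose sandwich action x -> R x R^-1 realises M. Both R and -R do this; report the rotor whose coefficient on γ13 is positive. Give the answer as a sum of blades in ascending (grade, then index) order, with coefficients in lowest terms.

Method: write R = a + b12*γ12 + b13*γ13 + b23*γ23 with a^2 + b12^2 + b13^2 + b23^2 = 1 (so R^-1 = ~R). Expanding the columns R e_j ~R gives tr M = 4a^2 - 1 and, from the antisymmetric part, M21 - M12 = -4a*b12, M13 - M31 = 4a*b13, M32 - M23 = -4a*b23.
Here tr M = -69229/142129, so a^2 = (1 + tr M)/4 = 18225/142129 and a = ±135/377. Taking a = 135/377: M21 - M12 = 0, M13 - M31 = -190080/142129, M32 - M23 = 0, giving b12 = 0, b13 = -352/377, b23 = 0, i.e. R = 135/377 - 352/377*γ13.
Its γ13 coefficient is negative, so report the other preimage -R.
Answer: -135/377 + 352/377*γ13. Uniqueness: Spin(3) -> SO(3) maps R and -R to the same rotation of trace -69229/142129; fixing the sign of the γ13 coefficient removes the ambiguity.


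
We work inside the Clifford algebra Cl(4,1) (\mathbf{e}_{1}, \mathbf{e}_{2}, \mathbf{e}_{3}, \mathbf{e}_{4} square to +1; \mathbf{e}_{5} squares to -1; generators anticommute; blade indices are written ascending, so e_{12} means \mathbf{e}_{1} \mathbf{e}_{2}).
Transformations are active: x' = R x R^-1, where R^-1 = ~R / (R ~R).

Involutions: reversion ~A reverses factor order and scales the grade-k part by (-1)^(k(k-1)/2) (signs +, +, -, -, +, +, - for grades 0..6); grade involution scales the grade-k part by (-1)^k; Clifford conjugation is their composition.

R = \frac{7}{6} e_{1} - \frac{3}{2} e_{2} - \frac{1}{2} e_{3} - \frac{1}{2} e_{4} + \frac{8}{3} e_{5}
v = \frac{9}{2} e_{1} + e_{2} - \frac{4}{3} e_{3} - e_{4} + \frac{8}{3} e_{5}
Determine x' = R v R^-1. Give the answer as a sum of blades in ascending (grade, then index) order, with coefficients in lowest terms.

~R = \frac{7}{6} e_{1} - \frac{3}{2} e_{2} - \frac{1}{2} e_{3} - \frac{1}{2} e_{4} + \frac{8}{3} e_{5}, and R ~R = -3, so R^-1 = ~R / (-3).
R v = -\frac{79}{36} + \frac{95}{12} e_{12} + \frac{25}{36} e_{13} + \frac{13}{12} e_{14} - \frac{80}{9} e_{15} + \frac{5}{2} e_{23} + 2 e_{24} - \frac{20}{3} e_{25} - \frac{1}{6} e_{34} + \frac{20}{9} e_{35} + \frac{4}{3} e_{45}
Answer: -\frac{905}{324} e_{1} - \frac{115}{36} e_{2} + \frac{65}{108} e_{3} + \frac{29}{108} e_{4} + \frac{100}{81} e_{5}


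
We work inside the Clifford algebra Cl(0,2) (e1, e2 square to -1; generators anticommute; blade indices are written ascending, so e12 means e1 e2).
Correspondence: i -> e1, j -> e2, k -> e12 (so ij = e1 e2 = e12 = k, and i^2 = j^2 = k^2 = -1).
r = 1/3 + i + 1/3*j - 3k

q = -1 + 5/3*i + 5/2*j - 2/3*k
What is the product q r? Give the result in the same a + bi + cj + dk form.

In blades: q = -1 + 5/3*e1 + 5/2*e2 - 2/3*e12, r = 1/3 + e1 + 1/3*e2 - 3*e12.
Distribute q over r term by term (generator squares from the signature, products reordered to ascending indices): (-1)*r = -1/3 - e1 - 1/3*e2 + 3*e12; (5/3*e1)*r = -5/3 + 5/9*e1 + 5*e2 + 5/9*e12; (5/2*e2)*r = -5/6 - 15/2*e1 + 5/6*e2 - 5/2*e12; (-2/3*e12)*r = -2 + 2/9*e1 - 2/3*e2 - 2/9*e12.
Sum: -29/6 - 139/18*e1 + 29/6*e2 + 5/6*e12; translating back through the correspondence:
Answer: -29/6 - 139/18*i + 29/6*j + 5/6*k


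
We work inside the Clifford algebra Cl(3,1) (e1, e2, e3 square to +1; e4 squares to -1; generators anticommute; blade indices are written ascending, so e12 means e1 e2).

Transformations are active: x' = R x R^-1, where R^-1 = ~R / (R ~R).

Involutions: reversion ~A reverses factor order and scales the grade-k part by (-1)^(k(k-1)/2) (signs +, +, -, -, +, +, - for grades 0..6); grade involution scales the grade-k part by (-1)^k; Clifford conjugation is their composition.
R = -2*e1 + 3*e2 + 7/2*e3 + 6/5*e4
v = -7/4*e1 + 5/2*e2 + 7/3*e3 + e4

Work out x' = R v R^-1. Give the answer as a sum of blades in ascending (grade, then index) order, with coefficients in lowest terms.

~R = -2*e1 + 3*e2 + 7/2*e3 + 6/5*e4, and R ~R = 2381/100, so R^-1 = ~R / (2381/100).
R v = 539/30 + 1/4*e12 + 35/24*e13 + 1/10*e14 - 7/4*e23 + 7/10*e34
Answer: -36239/28572*e1 + 9655/4762*e2 + 7021/2381*e3 + 1931/2381*e4


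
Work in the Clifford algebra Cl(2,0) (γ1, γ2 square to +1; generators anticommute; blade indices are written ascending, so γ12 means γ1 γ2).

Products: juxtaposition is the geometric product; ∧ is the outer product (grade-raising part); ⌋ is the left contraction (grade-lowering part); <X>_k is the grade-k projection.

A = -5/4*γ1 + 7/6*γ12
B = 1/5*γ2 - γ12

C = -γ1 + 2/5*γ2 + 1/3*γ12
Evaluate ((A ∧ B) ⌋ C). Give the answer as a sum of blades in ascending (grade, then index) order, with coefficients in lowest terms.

step 1: -1/4*γ12
step 2: 1/12
Answer: 1/12


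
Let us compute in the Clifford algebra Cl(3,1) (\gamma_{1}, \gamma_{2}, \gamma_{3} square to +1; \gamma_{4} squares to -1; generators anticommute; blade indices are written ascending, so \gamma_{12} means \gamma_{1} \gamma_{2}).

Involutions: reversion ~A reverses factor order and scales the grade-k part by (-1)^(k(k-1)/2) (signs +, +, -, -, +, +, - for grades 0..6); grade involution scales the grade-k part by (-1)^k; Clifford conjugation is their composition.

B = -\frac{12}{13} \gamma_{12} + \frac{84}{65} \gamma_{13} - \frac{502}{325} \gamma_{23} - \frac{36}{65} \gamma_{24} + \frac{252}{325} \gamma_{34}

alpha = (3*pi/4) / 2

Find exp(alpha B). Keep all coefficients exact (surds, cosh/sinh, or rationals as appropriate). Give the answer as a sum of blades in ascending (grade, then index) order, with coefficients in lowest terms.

B^2 term by term: the squares give (-\frac{12}{13})^2*(\gamma_{12})^2 + (\frac{84}{65})^2*(\gamma_{13})^2 + (-\frac{502}{325})^2*(\gamma_{23})^2 + (-\frac{36}{65})^2*(\gamma_{24})^2 + (\frac{252}{325})^2*(\gamma_{34})^2 = \frac{144}{169}*(-1) + \frac{7056}{4225}*(-1) + \frac{252004}{105625}*(-1) + \frac{1296}{4225}*(+1) + \frac{63504}{105625}*(+1) = -4 (each basis 2-blade squares to minus the product of its generators' squares); cross terms between blades sharing an index anticommute and cancel; the commuting (index-disjoint) pairs give grade-4 terms 2*c*c'*(blade product), which cancel blade by blade — \gamma_{1234}: -\frac{6048}{4225} + \frac{6048}{4225} = 0 — confirming B is simple. So B^2 = -4.
B^2 = -4 — the negative square puts this in the circular regime; l = 2, alpha*l = \frac{3 \pi}{4}, so exp(alpha B) = cos(\frac{3 \pi}{4}) + (sin(\frac{3 \pi}{4})/2)*B = - \frac{\sqrt{2}}{2} + (\frac{\sqrt{2}}{4})*B.
Answer: - \frac{\sqrt{2}}{2} - \frac{3 \sqrt{2}}{13} \gamma_{12} + \frac{21 \sqrt{2}}{65} \gamma_{13} - \frac{251 \sqrt{2}}{650} \gamma_{23} - \frac{9 \sqrt{2}}{65} \gamma_{24} + \frac{63 \sqrt{2}}{325} \gamma_{34}


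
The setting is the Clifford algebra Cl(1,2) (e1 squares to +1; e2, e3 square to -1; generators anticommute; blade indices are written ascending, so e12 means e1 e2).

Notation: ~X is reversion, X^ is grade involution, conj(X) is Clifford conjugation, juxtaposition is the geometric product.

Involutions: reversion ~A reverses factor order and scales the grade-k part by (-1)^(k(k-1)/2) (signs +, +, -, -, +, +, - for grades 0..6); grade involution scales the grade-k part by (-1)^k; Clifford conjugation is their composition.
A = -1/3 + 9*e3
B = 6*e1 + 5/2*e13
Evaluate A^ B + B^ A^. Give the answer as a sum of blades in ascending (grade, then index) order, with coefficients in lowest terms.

first term: -49/2*e1 + 319/6*e13
second term: 49/2*e1 + 319/6*e13
Answer: 319/3*e13


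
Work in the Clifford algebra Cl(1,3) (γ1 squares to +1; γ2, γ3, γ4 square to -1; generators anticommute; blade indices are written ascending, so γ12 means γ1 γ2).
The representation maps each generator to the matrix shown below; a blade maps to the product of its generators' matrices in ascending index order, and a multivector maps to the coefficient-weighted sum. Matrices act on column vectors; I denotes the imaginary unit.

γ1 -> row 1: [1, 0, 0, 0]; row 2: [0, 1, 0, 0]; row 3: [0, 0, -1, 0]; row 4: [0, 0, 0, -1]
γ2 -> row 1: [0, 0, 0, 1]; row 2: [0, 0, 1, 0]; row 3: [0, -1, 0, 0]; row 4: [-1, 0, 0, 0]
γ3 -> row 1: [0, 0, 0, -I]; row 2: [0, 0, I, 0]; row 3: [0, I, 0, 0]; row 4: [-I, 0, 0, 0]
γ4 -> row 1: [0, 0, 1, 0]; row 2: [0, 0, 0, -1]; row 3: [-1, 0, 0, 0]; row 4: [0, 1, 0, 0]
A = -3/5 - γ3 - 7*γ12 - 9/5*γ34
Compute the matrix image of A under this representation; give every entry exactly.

Bivector images (products of the table entries): rho(γ12) = rho(γ1)rho(γ2) = row 1: [0, 0, 0, 1]; row 2: [0, 0, 1, 0]; row 3: [0, 1, 0, 0]; row 4: [1, 0, 0, 0]; rho(γ34) = rho(γ3)rho(γ4) = row 1: [0, -I, 0, 0]; row 2: [-I, 0, 0, 0]; row 3: [0, 0, 0, -I]; row 4: [0, 0, -I, 0].
M = (-3/5)*1 + (-1)*rho(γ3) + (-7)*rho(γ12) + (-9/5)*rho(γ34), summed entrywise (1 is the identity matrix):
Answer: row 1: [-3/5, 9*I/5, 0, -7 + I]; row 2: [9*I/5, -3/5, -7 - I, 0]; row 3: [0, -7 - I, -3/5, 9*I/5]; row 4: [-7 + I, 0, 9*I/5, -3/5]


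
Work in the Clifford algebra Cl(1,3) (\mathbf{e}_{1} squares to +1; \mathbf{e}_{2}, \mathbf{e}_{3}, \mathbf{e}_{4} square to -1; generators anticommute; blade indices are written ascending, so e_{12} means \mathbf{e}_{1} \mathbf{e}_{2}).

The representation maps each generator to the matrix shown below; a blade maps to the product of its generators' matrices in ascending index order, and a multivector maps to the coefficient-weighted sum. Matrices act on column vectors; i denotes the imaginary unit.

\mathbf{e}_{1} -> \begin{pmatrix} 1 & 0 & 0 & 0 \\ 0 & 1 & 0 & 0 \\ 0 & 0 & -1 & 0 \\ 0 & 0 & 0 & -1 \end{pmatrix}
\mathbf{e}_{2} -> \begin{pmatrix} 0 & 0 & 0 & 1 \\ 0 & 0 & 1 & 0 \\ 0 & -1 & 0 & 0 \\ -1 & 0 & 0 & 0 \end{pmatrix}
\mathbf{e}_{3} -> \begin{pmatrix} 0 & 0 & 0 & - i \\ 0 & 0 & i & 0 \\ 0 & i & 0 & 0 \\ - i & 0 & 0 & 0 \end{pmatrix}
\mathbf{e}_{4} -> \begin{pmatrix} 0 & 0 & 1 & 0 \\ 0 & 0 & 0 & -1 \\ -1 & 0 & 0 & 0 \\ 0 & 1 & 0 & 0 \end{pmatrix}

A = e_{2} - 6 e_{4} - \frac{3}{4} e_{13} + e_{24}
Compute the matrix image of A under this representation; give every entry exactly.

Bivector images (products of the table entries): rho(e_{13}) = rho(\mathbf{e}_{1})rho(\mathbf{e}_{3}) = \begin{pmatrix} 0 & 0 & 0 & - i \\ 0 & 0 & i & 0 \\ 0 & - i & 0 & 0 \\ i & 0 & 0 & 0 \end{pmatrix}; rho(e_{24}) = rho(\mathbf{e}_{2})rho(\mathbf{e}_{4}) = \begin{pmatrix} 0 & 1 & 0 & 0 \\ -1 & 0 & 0 & 0 \\ 0 & 0 & 0 & 1 \\ 0 & 0 & -1 & 0 \end{pmatrix}.
M = (1)*rho(e_{2}) + (-6)*rho(e_{4}) + (-\frac{3}{4})*rho(e_{13}) + (1)*rho(e_{24}), summed entrywise:
Answer: \begin{pmatrix} 0 & 1 & -6 & 1 + \frac{3 i}{4} \\ -1 & 0 & 1 - \frac{3 i}{4} & 6 \\ 6 & -1 + \frac{3 i}{4} & 0 & 1 \\ -1 - \frac{3 i}{4} & -6 & -1 & 0 \end{pmatrix}


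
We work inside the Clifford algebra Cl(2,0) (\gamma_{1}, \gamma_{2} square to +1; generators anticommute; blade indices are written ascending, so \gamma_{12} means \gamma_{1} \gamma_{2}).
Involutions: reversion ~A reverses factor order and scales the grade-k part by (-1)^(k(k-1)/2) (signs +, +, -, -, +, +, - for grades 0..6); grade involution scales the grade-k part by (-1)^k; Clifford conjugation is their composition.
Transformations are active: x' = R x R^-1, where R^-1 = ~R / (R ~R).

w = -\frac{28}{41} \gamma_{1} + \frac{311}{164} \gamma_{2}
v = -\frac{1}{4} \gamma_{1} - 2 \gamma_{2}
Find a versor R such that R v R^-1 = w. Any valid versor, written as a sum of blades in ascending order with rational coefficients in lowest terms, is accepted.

R = v + w = -\frac{153}{164} \gamma_{1} - \frac{17}{164} \gamma_{2} works: the equal norms (\frac{65}{16}) guarantee its sandwich swaps v into w.
Answer: -\frac{153}{164} \gamma_{1} - \frac{17}{164} \gamma_{2}


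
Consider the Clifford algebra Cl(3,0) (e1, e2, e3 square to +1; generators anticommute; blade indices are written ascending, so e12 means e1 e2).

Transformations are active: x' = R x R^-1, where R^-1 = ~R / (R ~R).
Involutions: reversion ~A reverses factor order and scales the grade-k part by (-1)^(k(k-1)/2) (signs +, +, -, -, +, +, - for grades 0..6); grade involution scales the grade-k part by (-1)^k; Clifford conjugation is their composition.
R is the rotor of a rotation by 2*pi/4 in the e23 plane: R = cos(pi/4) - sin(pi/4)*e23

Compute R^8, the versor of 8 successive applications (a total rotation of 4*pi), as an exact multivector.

The rotor phase is half the rotation angle and phases add under composition, so 8 steps in the e23 plane accumulate phase 8*(pi/4) = 2*pi: R^8 = cos(2*pi) - sin(2*pi)*e23.
cos(2*pi) = 1 and sin(2*pi) = 0, so R^8 = 1. The total rotation 4*pi is 2 full turns, so every vector returns to itself, yet the rotor is +1, back on the identity sheet (an even number of 2*pi turns).
Answer: 1


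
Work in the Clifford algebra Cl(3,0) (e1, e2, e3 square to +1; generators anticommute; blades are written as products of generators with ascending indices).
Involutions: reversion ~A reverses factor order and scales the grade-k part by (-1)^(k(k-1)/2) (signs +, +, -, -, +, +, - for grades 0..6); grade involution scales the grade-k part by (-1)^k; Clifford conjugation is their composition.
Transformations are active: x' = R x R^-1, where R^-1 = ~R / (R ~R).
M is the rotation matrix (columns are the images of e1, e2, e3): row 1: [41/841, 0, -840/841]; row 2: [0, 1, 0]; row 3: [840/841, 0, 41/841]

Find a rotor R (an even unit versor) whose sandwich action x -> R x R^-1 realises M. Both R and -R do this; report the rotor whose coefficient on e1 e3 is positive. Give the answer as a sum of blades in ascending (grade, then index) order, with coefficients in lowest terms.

Method: write R = a + b12*e1 e2 + b13*e1 e3 + b23*e2 e3 with a^2 + b12^2 + b13^2 + b23^2 = 1 (so R^-1 = ~R). Expanding the columns R e_j ~R gives tr M = 4a^2 - 1 and, from the antisymmetric part, M21 - M12 = -4a*b12, M13 - M31 = 4a*b13, M32 - M23 = -4a*b23.
Here tr M = 923/841, so a^2 = (1 + tr M)/4 = 441/841 and a = ±21/29. Taking a = 21/29: M21 - M12 = 0, M13 - M31 = -1680/841, M32 - M23 = 0, giving b12 = 0, b13 = -20/29, b23 = 0, i.e. R = 21/29 - 20/29*e1 e3.
Its e1 e3 coefficient is negative, so report the other preimage -R.
Answer: -21/29 + 20/29*e1 e3. Uniqueness: Spin(3) -> SO(3) maps R and -R to the same rotation of trace 923/841; fixing the sign of the e1 e3 coefficient removes the ambiguity.


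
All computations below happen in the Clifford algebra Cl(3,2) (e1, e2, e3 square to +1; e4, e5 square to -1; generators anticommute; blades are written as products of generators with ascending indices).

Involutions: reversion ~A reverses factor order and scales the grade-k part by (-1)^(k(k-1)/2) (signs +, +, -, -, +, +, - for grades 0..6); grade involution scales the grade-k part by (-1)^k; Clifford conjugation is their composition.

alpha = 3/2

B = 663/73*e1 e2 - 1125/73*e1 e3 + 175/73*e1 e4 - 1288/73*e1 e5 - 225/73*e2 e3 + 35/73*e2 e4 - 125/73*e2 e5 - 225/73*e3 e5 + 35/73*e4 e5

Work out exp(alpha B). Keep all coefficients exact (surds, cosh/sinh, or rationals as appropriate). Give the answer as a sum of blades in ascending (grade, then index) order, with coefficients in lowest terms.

B^2 term by term: the squares give (663/73)^2*(e1 e2)^2 + (-1125/73)^2*(e1 e3)^2 + (175/73)^2*(e1 e4)^2 + (-1288/73)^2*(e1 e5)^2 + (-225/73)^2*(e2 e3)^2 + (35/73)^2*(e2 e4)^2 + (-125/73)^2*(e2 e5)^2 + (-225/73)^2*(e3 e5)^2 + (35/73)^2*(e4 e5)^2 = 439569/5329*(-1) + 1265625/5329*(-1) + 30625/5329*(+1) + 1658944/5329*(+1) + 50625/5329*(-1) + 1225/5329*(+1) + 15625/5329*(+1) + 50625/5329*(+1) + 1225/5329*(-1) = 0 (each basis 2-blade squares to minus the product of its generators' squares); cross terms between blades sharing an index anticommute and cancel; the commuting (index-disjoint) pairs give grade-4 terms 2*c*c'*(blade product), which cancel blade by blade — e1 e2 e3 e4: 78750/5329 - 78750/5329 = 0; e1 e2 e3 e5: -298350/5329 - 281250/5329 + 579600/5329 = 0; e1 e2 e4 e5: 46410/5329 + 43750/5329 - 90160/5329 = 0; e1 e3 e4 e5: -78750/5329 + 78750/5329 = 0; e2 e3 e4 e5: -15750/5329 + 15750/5329 = 0 — confirming B is simple. So B^2 = 0.
B^2 = 0, so the series truncates immediately: exp(alpha B) = 1 + alpha B (parabolic case).
Answer: 1 + 1989/146*e1 e2 - 3375/146*e1 e3 + 525/146*e1 e4 - 1932/73*e1 e5 - 675/146*e2 e3 + 105/146*e2 e4 - 375/146*e2 e5 - 675/146*e3 e5 + 105/146*e4 e5
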